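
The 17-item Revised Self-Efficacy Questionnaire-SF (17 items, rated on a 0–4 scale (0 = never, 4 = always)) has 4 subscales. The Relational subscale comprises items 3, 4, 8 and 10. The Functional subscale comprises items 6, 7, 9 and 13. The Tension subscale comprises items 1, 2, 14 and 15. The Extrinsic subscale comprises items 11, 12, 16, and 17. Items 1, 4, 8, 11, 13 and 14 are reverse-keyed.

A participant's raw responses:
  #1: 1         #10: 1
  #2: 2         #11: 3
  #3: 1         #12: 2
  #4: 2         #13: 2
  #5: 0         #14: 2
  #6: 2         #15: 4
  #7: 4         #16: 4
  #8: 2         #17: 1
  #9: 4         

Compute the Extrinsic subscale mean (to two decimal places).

Extrinsic items: 11, 12, 16, 17.
Of these, item 11 is reverse-keyed; reversed = (0+4) − raw = 4 − raw.
  item 11: 4 − 3 = 1
  item 12: 2
  item 16: 4
  item 17: 1
Sum = 1 + 2 + 4 + 1 = 8
Mean = 8 / 4 = 2.00

2.00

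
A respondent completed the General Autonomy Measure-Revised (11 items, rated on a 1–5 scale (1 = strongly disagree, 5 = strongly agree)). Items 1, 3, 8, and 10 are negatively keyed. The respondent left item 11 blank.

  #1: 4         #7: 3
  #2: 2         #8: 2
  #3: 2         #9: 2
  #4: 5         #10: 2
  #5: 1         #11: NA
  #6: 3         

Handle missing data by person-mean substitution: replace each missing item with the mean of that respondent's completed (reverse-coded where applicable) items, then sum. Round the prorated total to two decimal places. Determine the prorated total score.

33.00

Reverse-coded (reverse-coded value = 6 − response):
  item 1: 6 − 4 = 2
  item 3: 6 − 2 = 4
  item 8: 6 − 2 = 4
  item 10: 6 − 2 = 4
Completed scored items (10 of 11): 2, 2, 4, 5, 1, 3, 3, 4, 2, 4; sum = 30.
Person mean = 30 / 10 ≈ 3.0000
Prorated total = (30 / 10) × 11 = 33.00 (to 2 dp)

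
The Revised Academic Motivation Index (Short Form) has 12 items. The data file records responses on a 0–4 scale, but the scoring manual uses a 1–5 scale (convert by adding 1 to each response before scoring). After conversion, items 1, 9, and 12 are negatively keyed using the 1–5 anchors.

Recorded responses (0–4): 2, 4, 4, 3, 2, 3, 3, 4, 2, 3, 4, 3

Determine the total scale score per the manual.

47

Convert to 1–5: 3, 5, 5, 4, 3, 4, 4, 5, 3, 4, 5, 4
Reverse-coded (reversed = (1+5) − raw = 6 − raw):
  item 1: 6 − 3 = 3
  item 9: 6 − 3 = 3
  item 12: 6 − 4 = 2
Scored: 3, 5, 5, 4, 3, 4, 4, 5, 3, 4, 5, 2
Total = 47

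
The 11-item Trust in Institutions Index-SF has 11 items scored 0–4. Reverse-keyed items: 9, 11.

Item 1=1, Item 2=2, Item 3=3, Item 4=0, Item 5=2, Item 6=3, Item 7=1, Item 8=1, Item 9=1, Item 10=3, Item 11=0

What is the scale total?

23

Raw sum = 17. Reverse-keyed items: 9, 11; their raw sum = 1.
Each reversal replaces raw with 4 − raw, changing the total by 4 − 2·raw per item.
Total = 17 + 2·4 − 2·1 = 17 + 8 − 2 = 23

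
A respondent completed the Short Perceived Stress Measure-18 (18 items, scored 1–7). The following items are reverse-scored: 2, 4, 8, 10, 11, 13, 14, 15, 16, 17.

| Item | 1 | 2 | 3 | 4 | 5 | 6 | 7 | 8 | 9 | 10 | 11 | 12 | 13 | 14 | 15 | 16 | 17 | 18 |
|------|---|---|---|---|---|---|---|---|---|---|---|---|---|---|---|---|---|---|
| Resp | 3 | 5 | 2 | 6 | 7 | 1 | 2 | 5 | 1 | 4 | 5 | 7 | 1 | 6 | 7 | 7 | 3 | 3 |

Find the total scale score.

57

Raw sum = 75. Reverse-scored items: 2, 4, 8, 10, 11, 13, 14, 15, 16, 17; their raw sum = 49.
Each reversal replaces raw with 8 − raw, changing the total by 8 − 2·raw per item.
Total = 75 + 10·8 − 2·49 = 75 + 80 − 98 = 57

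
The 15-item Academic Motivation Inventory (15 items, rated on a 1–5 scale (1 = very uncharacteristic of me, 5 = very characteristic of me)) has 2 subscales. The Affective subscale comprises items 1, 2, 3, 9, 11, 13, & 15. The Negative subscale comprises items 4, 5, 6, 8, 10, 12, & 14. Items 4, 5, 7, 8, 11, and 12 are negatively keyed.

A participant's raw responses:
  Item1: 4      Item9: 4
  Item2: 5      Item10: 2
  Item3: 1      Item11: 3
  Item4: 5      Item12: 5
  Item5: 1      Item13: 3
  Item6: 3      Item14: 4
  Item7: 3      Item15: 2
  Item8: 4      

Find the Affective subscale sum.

22

Affective items: 1, 2, 3, 9, 11, 13, 15.
Of these, item 11 is negatively keyed; reverse-coded value = 6 − response.
  item 1: 4
  item 2: 5
  item 3: 1
  item 9: 4
  item 11: 6 − 3 = 3
  item 13: 3
  item 15: 2
Sum = 4 + 5 + 1 + 4 + 3 + 3 + 2 = 22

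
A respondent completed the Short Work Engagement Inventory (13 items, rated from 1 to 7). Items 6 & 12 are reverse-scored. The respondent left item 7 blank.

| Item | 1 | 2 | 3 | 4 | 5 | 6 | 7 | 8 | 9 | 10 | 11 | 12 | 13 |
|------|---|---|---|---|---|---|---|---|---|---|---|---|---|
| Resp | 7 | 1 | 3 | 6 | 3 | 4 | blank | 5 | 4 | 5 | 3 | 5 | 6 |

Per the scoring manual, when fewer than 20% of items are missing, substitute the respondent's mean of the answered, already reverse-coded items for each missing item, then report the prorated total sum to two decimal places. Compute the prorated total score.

Reverse-coded (reverse-coded value = 8 − response):
  item 6: 8 − 4 = 4
  item 12: 8 − 5 = 3
Completed scored items (12 of 13): 7, 1, 3, 6, 3, 4, 5, 4, 5, 3, 3, 6; sum = 50.
Person mean = 50 / 12 ≈ 4.1667
Prorated total = (50 / 12) × 13 = 54.17 (to 2 dp)

54.17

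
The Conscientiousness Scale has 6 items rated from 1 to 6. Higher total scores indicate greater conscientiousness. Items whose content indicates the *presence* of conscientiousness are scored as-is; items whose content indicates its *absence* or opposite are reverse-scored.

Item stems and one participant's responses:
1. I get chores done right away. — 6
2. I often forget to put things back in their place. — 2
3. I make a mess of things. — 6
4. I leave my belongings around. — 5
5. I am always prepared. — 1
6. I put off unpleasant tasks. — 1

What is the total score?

21

Items 2, 3, 4, 6 describe the absence/opposite of conscientiousness → reverse-score.
reverse-coded value = 7 − response.
  item 1: 6
  item 2: 7 − 2 = 5
  item 3: 7 − 6 = 1
  item 4: 7 − 5 = 2
  item 5: 1
  item 6: 7 − 1 = 6
Total = 6 + 5 + 1 + 2 + 1 + 6 = 21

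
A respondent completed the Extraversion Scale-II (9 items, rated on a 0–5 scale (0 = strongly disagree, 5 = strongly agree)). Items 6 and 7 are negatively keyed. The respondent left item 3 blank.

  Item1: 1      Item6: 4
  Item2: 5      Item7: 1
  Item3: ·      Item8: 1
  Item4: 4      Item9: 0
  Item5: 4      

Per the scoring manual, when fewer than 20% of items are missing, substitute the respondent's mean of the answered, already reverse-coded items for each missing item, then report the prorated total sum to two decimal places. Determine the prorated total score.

22.50

Reverse-coded (on a 0–5 scale, reversed = 5 − raw):
  item 6: 5 − 4 = 1
  item 7: 5 − 1 = 4
Completed scored items (8 of 9): 1, 5, 4, 4, 1, 4, 1, 0; sum = 20.
Person mean = 20 / 8 ≈ 2.5000
Prorated total = (20 / 8) × 9 = 22.50 (to 2 dp)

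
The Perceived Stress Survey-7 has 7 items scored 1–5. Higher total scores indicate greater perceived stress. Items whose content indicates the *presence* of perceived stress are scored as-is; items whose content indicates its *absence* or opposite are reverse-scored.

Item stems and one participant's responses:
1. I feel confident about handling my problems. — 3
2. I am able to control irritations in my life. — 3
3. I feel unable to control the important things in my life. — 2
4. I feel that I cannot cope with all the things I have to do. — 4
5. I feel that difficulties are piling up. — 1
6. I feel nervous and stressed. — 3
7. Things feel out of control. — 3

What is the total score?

Items 1, 2 describe the absence/opposite of perceived stress → reverse-score.
reversed = (1+5) − raw = 6 − raw.
  item 1: 6 − 3 = 3
  item 2: 6 − 3 = 3
  item 3: 2
  item 4: 4
  item 5: 1
  item 6: 3
  item 7: 3
Total = 3 + 3 + 2 + 4 + 1 + 3 + 3 = 19

19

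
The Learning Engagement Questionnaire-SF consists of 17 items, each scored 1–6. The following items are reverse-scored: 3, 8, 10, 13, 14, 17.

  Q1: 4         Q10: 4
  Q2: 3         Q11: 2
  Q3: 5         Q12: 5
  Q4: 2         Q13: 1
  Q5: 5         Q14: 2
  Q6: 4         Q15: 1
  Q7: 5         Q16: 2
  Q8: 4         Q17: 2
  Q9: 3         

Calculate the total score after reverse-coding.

60

Raw sum = 54. Reverse-scored items: 3, 8, 10, 13, 14, 17; their raw sum = 18.
Each reversal replaces raw with 7 − raw, changing the total by 7 − 2·raw per item.
Total = 54 + 6·7 − 2·18 = 54 + 42 − 36 = 60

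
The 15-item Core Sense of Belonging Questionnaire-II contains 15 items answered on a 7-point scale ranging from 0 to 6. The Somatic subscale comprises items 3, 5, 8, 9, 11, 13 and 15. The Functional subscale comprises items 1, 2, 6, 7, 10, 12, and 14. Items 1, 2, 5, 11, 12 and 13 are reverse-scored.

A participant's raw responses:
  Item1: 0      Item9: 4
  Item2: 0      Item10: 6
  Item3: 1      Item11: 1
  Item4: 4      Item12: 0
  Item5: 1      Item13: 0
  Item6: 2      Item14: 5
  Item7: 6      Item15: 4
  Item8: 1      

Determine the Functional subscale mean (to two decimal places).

5.29

Functional items: 1, 2, 6, 7, 10, 12, 14.
Of these, items 1, 2, & 12 are reverse-scored; reverse-coded value = 6 − response.
  item 1: 6 − 0 = 6
  item 2: 6 − 0 = 6
  item 6: 2
  item 7: 6
  item 10: 6
  item 12: 6 − 0 = 6
  item 14: 5
Sum = 6 + 6 + 2 + 6 + 6 + 6 + 5 = 37
Mean = 37 / 7 = 5.29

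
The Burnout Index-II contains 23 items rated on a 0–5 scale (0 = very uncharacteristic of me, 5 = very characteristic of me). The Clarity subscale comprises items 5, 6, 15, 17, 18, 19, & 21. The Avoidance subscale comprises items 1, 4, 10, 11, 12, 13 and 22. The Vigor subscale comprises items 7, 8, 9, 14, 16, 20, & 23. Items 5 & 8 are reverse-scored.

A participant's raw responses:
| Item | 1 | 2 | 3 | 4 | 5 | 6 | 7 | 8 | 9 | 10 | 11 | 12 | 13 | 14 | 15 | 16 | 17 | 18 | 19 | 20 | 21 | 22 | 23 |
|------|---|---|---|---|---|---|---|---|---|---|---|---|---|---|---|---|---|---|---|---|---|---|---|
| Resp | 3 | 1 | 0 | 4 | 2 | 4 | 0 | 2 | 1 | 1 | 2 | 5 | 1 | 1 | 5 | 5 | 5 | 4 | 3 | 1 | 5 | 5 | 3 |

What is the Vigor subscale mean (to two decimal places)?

2.00

Vigor items: 7, 8, 9, 14, 16, 20, 23.
Of these, item 8 is reverse-scored; reversed = (0+5) − raw = 5 − raw.
  item 7: 0
  item 8: 5 − 2 = 3
  item 9: 1
  item 14: 1
  item 16: 5
  item 20: 1
  item 23: 3
Sum = 0 + 3 + 1 + 1 + 5 + 1 + 3 = 14
Mean = 14 / 7 = 2.00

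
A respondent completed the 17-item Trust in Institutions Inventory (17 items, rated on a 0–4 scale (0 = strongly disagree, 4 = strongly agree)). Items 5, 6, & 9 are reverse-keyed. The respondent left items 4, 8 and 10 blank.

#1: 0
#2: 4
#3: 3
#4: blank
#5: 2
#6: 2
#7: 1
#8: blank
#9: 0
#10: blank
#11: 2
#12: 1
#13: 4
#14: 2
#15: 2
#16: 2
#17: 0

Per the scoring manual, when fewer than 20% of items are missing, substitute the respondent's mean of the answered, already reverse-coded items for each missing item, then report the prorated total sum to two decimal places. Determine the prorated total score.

35.21

Reverse-coded (reversed = (0+4) − raw = 4 − raw):
  item 5: 4 − 2 = 2
  item 6: 4 − 2 = 2
  item 9: 4 − 0 = 4
Completed scored items (14 of 17): 0, 4, 3, 2, 2, 1, 4, 2, 1, 4, 2, 2, 2, 0; sum = 29.
Person mean = 29 / 14 ≈ 2.0714
Prorated total = (29 / 14) × 17 = 35.21 (to 2 dp)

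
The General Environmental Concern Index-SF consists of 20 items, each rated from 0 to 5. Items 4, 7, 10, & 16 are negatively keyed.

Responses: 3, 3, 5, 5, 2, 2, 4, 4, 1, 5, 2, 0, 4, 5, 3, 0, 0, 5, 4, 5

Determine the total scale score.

Raw sum = 62. Negatively keyed items: 4, 7, 10, 16; their raw sum = 14.
Each reversal replaces raw with 5 − raw, changing the total by 5 − 2·raw per item.
Total = 62 + 4·5 − 2·14 = 62 + 20 − 28 = 54

54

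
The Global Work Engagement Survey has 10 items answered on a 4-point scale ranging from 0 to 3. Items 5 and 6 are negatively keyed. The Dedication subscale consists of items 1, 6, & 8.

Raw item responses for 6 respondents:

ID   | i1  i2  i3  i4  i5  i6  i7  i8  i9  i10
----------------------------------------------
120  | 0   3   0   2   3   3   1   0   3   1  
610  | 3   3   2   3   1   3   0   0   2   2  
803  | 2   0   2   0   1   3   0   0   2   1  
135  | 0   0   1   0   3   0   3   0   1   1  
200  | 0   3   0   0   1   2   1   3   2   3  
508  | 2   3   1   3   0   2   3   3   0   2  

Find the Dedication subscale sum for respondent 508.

Respondent 508 raw: 2, 3, 1, 3, 0, 2, 3, 3, 0, 2.
Dedication items: 1, 6, 8.
Reverse-coded (reverse-coded value = 3 − response):
  item 1: 2
  item 6: 3 − 2 = 1
  item 8: 3
Sum = 2 + 1 + 3 = 6

6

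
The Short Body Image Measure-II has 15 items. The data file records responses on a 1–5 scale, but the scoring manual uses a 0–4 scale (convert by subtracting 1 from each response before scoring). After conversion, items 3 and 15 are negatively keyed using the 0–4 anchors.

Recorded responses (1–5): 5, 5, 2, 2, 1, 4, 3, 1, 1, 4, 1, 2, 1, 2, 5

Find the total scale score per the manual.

Convert to 0–4: 4, 4, 1, 1, 0, 3, 2, 0, 0, 3, 0, 1, 0, 1, 4
Reverse-coded (on a 0–4 scale, reversed = 4 − raw):
  item 3: 4 − 1 = 3
  item 15: 4 − 4 = 0
Scored: 4, 4, 3, 1, 0, 3, 2, 0, 0, 3, 0, 1, 0, 1, 0
Total = 22

22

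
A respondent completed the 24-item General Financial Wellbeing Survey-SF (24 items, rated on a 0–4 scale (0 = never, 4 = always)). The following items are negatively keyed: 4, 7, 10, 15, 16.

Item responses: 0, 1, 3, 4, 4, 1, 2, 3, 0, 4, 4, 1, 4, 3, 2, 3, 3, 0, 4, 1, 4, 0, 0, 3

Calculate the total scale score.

Reversing items 4, 7, 10, 15 and 16 with 4 − raw:
Total = 0 + 1 + 3 + (4−4) + 4 + 1 + (4−2) + 3 + 0 + (4−4) + 4 + 1 + 4 + 3 + (4−2) + (4−3) + 3 + 0 + 4 + 1 + 4 + 0 + 0 + 3
      = 0 + 1 + 3 + 0 + 4 + 1 + 2 + 3 + 0 + 0 + 4 + 1 + 4 + 3 + 2 + 1 + 3 + 0 + 4 + 1 + 4 + 0 + 0 + 3 = 44

44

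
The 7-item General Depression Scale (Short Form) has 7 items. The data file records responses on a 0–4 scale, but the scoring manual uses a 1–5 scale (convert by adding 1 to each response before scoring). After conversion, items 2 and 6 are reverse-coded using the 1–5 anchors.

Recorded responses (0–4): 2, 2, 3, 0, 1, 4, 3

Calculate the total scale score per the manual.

18

Convert to 1–5: 3, 3, 4, 1, 2, 5, 4
Reverse-coded (reversed = (1+5) − raw = 6 − raw):
  item 2: 6 − 3 = 3
  item 6: 6 − 5 = 1
Scored: 3, 3, 4, 1, 2, 1, 4
Total = 18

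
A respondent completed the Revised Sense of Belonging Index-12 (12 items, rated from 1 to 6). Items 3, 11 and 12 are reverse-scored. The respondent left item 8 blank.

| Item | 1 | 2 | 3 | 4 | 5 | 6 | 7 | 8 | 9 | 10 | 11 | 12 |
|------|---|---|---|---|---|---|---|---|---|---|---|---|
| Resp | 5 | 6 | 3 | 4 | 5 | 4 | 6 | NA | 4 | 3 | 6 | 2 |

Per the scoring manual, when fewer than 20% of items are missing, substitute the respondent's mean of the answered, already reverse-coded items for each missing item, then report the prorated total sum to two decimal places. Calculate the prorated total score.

Reverse-coded (reversed = (1+6) − raw = 7 − raw):
  item 3: 7 − 3 = 4
  item 11: 7 − 6 = 1
  item 12: 7 − 2 = 5
Completed scored items (11 of 12): 5, 6, 4, 4, 5, 4, 6, 4, 3, 1, 5; sum = 47.
Person mean = 47 / 11 ≈ 4.2727
Prorated total = (47 / 11) × 12 = 51.27 (to 2 dp)

51.27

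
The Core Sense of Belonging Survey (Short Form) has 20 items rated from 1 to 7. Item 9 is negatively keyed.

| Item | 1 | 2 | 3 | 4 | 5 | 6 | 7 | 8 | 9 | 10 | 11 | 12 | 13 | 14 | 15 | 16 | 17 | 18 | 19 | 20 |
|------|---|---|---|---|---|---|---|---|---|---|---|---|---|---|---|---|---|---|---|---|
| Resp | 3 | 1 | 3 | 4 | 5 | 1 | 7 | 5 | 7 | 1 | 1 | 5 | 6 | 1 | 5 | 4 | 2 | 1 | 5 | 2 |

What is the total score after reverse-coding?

63

Apply reverse scoring (reversed = (1+7) − raw = 8 − raw):
  item 9: 8 − 7 = 1
Scored items: 3, 1, 3, 4, 5, 1, 7, 5, 1, 1, 1, 5, 6, 1, 5, 4, 2, 1, 5, 2
Total = 3 + 1 + 3 + 4 + 5 + 1 + 7 + 5 + 1 + 1 + 1 + 5 + 6 + 1 + 5 + 4 + 2 + 1 + 5 + 2 = 63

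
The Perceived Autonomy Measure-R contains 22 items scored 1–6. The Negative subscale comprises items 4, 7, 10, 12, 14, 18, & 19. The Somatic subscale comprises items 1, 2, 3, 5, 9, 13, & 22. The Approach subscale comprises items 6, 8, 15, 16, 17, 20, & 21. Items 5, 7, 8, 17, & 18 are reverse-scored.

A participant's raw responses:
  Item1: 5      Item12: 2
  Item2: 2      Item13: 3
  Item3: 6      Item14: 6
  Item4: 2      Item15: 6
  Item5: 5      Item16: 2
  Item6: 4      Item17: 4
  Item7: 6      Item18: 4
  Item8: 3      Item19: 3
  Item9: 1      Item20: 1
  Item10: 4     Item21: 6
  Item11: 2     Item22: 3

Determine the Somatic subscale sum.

Somatic items: 1, 2, 3, 5, 9, 13, 22.
Of these, item 5 is reverse-scored; reversed = (1+6) − raw = 7 − raw.
  item 1: 5
  item 2: 2
  item 3: 6
  item 5: 7 − 5 = 2
  item 9: 1
  item 13: 3
  item 22: 3
Sum = 5 + 2 + 6 + 2 + 1 + 3 + 3 = 22

22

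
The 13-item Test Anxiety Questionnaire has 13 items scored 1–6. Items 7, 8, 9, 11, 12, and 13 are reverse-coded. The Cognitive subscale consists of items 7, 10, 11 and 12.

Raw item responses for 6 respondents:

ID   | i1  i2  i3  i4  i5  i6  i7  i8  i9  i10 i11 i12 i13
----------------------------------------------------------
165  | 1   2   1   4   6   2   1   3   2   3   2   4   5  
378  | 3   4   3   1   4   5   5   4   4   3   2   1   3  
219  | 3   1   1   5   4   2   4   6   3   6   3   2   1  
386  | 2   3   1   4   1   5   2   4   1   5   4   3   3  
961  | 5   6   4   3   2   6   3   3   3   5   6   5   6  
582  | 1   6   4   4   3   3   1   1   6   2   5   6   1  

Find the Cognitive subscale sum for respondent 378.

16

Respondent 378 raw: 3, 4, 3, 1, 4, 5, 5, 4, 4, 3, 2, 1, 3.
Cognitive items: 7, 10, 11, 12.
Reverse-coded (on a 1–6 scale, reversed = 7 − raw):
  item 7: 7 − 5 = 2
  item 10: 3
  item 11: 7 − 2 = 5
  item 12: 7 − 1 = 6
Sum = 2 + 3 + 5 + 6 = 16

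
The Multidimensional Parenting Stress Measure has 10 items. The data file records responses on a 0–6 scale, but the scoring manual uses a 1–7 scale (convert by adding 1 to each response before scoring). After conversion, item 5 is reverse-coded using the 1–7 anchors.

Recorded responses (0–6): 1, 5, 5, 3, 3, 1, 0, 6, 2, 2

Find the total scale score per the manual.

38

Convert to 1–7: 2, 6, 6, 4, 4, 2, 1, 7, 3, 3
Reverse-coded (on a 1–7 scale, reversed = 8 − raw):
  item 5: 8 − 4 = 4
Scored: 2, 6, 6, 4, 4, 2, 1, 7, 3, 3
Total = 38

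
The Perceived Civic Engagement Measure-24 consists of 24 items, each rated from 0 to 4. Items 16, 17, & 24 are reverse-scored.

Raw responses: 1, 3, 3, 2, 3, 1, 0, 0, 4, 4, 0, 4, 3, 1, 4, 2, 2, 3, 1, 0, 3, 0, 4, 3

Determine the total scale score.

49

Reverse-scored items use 4 − raw:
  item 16: 4 − 2 = 2
  item 17: 4 − 2 = 2
  item 24: 4 − 3 = 1
Scored responses: 1, 3, 3, 2, 3, 1, 0, 0, 4, 4, 0, 4, 3, 1, 4, 2, 2, 3, 1, 0, 3, 0, 4, 1
Total = 1 + 3 + 3 + 2 + 3 + 1 + 0 + 0 + 4 + 4 + 0 + 4 + 3 + 1 + 4 + 2 + 2 + 3 + 1 + 0 + 3 + 0 + 4 + 1 = 49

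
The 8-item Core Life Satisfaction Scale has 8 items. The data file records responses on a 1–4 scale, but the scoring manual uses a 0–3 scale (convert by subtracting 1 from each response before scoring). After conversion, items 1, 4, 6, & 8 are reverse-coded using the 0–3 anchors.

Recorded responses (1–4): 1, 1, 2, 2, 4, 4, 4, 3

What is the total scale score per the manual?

13

Convert to 0–3: 0, 0, 1, 1, 3, 3, 3, 2
Reverse-coded (on a 0–3 scale, reversed = 3 − raw):
  item 1: 3 − 0 = 3
  item 4: 3 − 1 = 2
  item 6: 3 − 3 = 0
  item 8: 3 − 2 = 1
Scored: 3, 0, 1, 2, 3, 0, 3, 1
Total = 13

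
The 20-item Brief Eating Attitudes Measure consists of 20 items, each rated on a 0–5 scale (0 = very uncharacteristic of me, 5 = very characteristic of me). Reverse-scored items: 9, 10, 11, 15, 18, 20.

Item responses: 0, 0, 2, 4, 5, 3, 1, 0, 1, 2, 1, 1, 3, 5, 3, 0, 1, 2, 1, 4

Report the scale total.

Reversing items 9, 10, 11, 15, 18, & 20 with 5 − raw:
Total = 0 + 0 + 2 + 4 + 5 + 3 + 1 + 0 + (5−1) + (5−2) + (5−1) + 1 + 3 + 5 + (5−3) + 0 + 1 + (5−2) + 1 + (5−4)
      = 0 + 0 + 2 + 4 + 5 + 3 + 1 + 0 + 4 + 3 + 4 + 1 + 3 + 5 + 2 + 0 + 1 + 3 + 1 + 1 = 43

43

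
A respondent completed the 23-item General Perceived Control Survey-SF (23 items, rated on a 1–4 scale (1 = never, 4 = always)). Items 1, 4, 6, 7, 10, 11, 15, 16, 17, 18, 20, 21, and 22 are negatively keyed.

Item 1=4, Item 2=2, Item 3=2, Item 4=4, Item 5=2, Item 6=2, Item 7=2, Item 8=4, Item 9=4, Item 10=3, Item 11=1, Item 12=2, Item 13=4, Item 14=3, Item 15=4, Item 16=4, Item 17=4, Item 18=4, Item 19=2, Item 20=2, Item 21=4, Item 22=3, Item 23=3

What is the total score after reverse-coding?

52

Reversing items 1, 4, 6, 7, 10, 11, 15, 16, 17, 18, 20, 21 and 22 with 5 − raw:
Total = (5−4) + 2 + 2 + (5−4) + 2 + (5−2) + (5−2) + 4 + 4 + (5−3) + (5−1) + 2 + 4 + 3 + (5−4) + (5−4) + (5−4) + (5−4) + 2 + (5−2) + (5−4) + (5−3) + 3
      = 1 + 2 + 2 + 1 + 2 + 3 + 3 + 4 + 4 + 2 + 4 + 2 + 4 + 3 + 1 + 1 + 1 + 1 + 2 + 3 + 1 + 2 + 3 = 52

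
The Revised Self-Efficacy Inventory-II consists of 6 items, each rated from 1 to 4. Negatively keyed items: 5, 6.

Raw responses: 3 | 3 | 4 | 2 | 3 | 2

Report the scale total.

Reversing items 5 & 6 with 5 − raw:
Total = 3 + 3 + 4 + 2 + (5−3) + (5−2)
      = 3 + 3 + 4 + 2 + 2 + 3 = 17

17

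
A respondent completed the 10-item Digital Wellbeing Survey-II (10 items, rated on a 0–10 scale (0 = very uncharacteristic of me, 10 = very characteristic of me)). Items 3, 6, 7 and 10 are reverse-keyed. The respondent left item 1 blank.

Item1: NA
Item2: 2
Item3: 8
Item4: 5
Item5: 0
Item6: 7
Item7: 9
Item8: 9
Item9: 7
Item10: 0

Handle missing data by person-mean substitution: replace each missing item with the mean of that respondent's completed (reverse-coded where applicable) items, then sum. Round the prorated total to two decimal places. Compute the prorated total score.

Reverse-coded (on a 0–10 scale, reversed = 10 − raw):
  item 3: 10 − 8 = 2
  item 6: 10 − 7 = 3
  item 7: 10 − 9 = 1
  item 10: 10 − 0 = 10
Completed scored items (9 of 10): 2, 2, 5, 0, 3, 1, 9, 7, 10; sum = 39.
Person mean = 39 / 9 ≈ 4.3333
Prorated total = (39 / 9) × 10 = 43.33 (to 2 dp)

43.33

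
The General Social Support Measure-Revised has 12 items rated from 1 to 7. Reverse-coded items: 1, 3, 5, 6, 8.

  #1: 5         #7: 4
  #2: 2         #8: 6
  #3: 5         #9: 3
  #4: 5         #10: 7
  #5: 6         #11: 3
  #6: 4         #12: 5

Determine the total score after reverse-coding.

Reversing items 1, 3, 5, 6, & 8 with 8 − raw:
Total = (8−5) + 2 + (8−5) + 5 + (8−6) + (8−4) + 4 + (8−6) + 3 + 7 + 3 + 5
      = 3 + 2 + 3 + 5 + 2 + 4 + 4 + 2 + 3 + 7 + 3 + 5 = 43

43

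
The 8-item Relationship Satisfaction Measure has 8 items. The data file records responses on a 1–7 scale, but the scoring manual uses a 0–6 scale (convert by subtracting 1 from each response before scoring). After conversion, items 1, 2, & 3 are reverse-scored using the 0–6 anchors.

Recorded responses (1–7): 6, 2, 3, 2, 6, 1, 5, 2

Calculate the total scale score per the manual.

21

Convert to 0–6: 5, 1, 2, 1, 5, 0, 4, 1
Reverse-coded (reversed = (0+6) − raw = 6 − raw):
  item 1: 6 − 5 = 1
  item 2: 6 − 1 = 5
  item 3: 6 − 2 = 4
Scored: 1, 5, 4, 1, 5, 0, 4, 1
Total = 21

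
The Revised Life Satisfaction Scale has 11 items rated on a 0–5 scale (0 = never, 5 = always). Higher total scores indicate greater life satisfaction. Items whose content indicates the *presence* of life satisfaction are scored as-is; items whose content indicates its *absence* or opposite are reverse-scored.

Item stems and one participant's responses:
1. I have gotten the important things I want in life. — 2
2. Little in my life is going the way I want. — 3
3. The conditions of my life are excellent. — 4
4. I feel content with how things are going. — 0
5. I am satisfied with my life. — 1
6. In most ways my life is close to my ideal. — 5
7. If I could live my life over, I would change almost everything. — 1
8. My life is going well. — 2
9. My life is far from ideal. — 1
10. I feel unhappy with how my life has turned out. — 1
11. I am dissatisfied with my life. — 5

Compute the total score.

Items 2, 7, 9, 10, 11 describe the absence/opposite of life satisfaction → reverse-score.
on a 0–5 scale, reversed = 5 − raw.
  item 1: 2
  item 2: 5 − 3 = 2
  item 3: 4
  item 4: 0
  item 5: 1
  item 6: 5
  item 7: 5 − 1 = 4
  item 8: 2
  item 9: 5 − 1 = 4
  item 10: 5 − 1 = 4
  item 11: 5 − 5 = 0
Total = 2 + 2 + 4 + 0 + 1 + 5 + 4 + 2 + 4 + 4 + 0 = 28

28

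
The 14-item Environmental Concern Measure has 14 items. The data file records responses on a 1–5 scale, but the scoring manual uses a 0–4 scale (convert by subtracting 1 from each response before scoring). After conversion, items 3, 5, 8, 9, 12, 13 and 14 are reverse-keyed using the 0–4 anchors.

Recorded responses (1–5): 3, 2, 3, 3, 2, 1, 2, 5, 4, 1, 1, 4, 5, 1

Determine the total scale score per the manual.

Convert to 0–4: 2, 1, 2, 2, 1, 0, 1, 4, 3, 0, 0, 3, 4, 0
Reverse-coded (reversed = (0+4) − raw = 4 − raw):
  item 3: 4 − 2 = 2
  item 5: 4 − 1 = 3
  item 8: 4 − 4 = 0
  item 9: 4 − 3 = 1
  item 12: 4 − 3 = 1
  item 13: 4 − 4 = 0
  item 14: 4 − 0 = 4
Scored: 2, 1, 2, 2, 3, 0, 1, 0, 1, 0, 0, 1, 0, 4
Total = 17

17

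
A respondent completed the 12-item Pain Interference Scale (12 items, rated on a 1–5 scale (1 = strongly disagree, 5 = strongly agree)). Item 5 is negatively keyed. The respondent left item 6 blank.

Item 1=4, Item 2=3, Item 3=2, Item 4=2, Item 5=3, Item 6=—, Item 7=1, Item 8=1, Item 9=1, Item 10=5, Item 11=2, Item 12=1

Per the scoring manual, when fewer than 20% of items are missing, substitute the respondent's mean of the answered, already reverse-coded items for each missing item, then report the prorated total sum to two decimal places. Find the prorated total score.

Reverse-coded (reversed = (1+5) − raw = 6 − raw):
  item 5: 6 − 3 = 3
Completed scored items (11 of 12): 4, 3, 2, 2, 3, 1, 1, 1, 5, 2, 1; sum = 25.
Person mean = 25 / 11 ≈ 2.2727
Prorated total = (25 / 11) × 12 = 27.27 (to 2 dp)

27.27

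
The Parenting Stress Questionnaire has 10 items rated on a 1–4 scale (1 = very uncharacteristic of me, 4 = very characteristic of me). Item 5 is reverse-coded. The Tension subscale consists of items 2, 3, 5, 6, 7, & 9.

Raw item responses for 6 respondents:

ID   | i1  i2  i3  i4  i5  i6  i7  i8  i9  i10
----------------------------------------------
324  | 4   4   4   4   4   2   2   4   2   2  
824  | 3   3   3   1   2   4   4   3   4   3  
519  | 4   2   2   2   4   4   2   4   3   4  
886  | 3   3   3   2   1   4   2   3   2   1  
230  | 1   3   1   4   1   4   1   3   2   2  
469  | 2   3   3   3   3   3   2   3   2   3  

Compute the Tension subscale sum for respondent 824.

21

Respondent 824 raw: 3, 3, 3, 1, 2, 4, 4, 3, 4, 3.
Tension items: 2, 3, 5, 6, 7, 9.
Reverse-coded (reverse-coded value = 5 − response):
  item 2: 3
  item 3: 3
  item 5: 5 − 2 = 3
  item 6: 4
  item 7: 4
  item 9: 4
Sum = 3 + 3 + 3 + 4 + 4 + 4 = 21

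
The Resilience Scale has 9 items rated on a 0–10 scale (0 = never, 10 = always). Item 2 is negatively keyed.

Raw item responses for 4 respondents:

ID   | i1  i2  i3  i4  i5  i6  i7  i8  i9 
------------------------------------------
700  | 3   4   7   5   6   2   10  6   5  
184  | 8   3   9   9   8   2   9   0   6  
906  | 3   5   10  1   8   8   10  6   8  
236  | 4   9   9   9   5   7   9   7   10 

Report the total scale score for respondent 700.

50

Respondent 700 raw: 3, 4, 7, 5, 6, 2, 10, 6, 5.
Reverse-coded (on a 0–10 scale, reversed = 10 − raw):
  item 1: 3
  item 2: 10 − 4 = 6
  item 3: 7
  item 4: 5
  item 5: 6
  item 6: 2
  item 7: 10
  item 8: 6
  item 9: 5
Sum = 3 + 6 + 7 + 5 + 6 + 2 + 10 + 6 + 5 = 50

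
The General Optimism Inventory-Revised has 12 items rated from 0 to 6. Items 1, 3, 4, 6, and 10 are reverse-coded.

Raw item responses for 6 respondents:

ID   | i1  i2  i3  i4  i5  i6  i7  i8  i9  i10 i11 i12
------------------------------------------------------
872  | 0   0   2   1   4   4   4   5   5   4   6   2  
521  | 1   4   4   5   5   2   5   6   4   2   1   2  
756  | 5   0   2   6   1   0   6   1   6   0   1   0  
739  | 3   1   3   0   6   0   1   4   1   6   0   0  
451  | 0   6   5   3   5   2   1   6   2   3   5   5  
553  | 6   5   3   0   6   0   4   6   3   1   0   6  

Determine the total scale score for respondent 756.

32

Respondent 756 raw: 5, 0, 2, 6, 1, 0, 6, 1, 6, 0, 1, 0.
Reverse-coded (reverse-coded value = 6 − response):
  item 1: 6 − 5 = 1
  item 2: 0
  item 3: 6 − 2 = 4
  item 4: 6 − 6 = 0
  item 5: 1
  item 6: 6 − 0 = 6
  item 7: 6
  item 8: 1
  item 9: 6
  item 10: 6 − 0 = 6
  item 11: 1
  item 12: 0
Sum = 1 + 0 + 4 + 0 + 1 + 6 + 6 + 1 + 6 + 6 + 1 + 0 = 32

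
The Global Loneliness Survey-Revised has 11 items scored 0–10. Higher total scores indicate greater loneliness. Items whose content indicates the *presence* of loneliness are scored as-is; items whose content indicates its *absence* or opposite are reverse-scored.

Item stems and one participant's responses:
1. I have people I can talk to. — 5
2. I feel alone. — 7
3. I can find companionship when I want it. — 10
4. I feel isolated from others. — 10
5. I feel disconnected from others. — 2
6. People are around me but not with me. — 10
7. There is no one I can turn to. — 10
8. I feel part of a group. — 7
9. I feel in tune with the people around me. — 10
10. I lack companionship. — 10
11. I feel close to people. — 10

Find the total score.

57

Items 1, 3, 8, 9, 11 describe the absence/opposite of loneliness → reverse-score.
on a 0–10 scale, reversed = 10 − raw.
  item 1: 10 − 5 = 5
  item 2: 7
  item 3: 10 − 10 = 0
  item 4: 10
  item 5: 2
  item 6: 10
  item 7: 10
  item 8: 10 − 7 = 3
  item 9: 10 − 10 = 0
  item 10: 10
  item 11: 10 − 10 = 0
Total = 5 + 7 + 0 + 10 + 2 + 10 + 10 + 3 + 0 + 10 + 0 = 57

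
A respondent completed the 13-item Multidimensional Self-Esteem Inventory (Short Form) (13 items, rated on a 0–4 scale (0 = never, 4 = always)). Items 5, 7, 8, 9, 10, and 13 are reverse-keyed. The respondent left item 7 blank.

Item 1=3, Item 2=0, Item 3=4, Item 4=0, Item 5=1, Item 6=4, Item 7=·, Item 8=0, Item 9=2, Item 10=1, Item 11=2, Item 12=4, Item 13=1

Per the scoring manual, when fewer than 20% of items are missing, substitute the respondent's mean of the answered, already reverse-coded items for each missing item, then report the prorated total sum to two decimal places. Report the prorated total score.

Reverse-coded (reverse-coded value = 4 − response):
  item 5: 4 − 1 = 3
  item 8: 4 − 0 = 4
  item 9: 4 − 2 = 2
  item 10: 4 − 1 = 3
  item 13: 4 − 1 = 3
Completed scored items (12 of 13): 3, 0, 4, 0, 3, 4, 4, 2, 3, 2, 4, 3; sum = 32.
Person mean = 32 / 12 ≈ 2.6667
Prorated total = (32 / 12) × 13 = 34.67 (to 2 dp)

34.67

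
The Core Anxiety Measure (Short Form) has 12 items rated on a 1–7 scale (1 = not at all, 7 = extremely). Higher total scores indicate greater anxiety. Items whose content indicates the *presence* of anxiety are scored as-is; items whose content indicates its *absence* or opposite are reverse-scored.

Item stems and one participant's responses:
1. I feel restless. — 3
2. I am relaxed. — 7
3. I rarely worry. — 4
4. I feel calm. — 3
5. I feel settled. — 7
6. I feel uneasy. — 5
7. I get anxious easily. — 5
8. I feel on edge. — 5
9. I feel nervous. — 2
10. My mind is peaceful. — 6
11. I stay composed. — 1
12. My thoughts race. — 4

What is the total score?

44

Items 2, 3, 4, 5, 10, 11 describe the absence/opposite of anxiety → reverse-score.
reversed = (1+7) − raw = 8 − raw.
  item 1: 3
  item 2: 8 − 7 = 1
  item 3: 8 − 4 = 4
  item 4: 8 − 3 = 5
  item 5: 8 − 7 = 1
  item 6: 5
  item 7: 5
  item 8: 5
  item 9: 2
  item 10: 8 − 6 = 2
  item 11: 8 − 1 = 7
  item 12: 4
Total = 3 + 1 + 4 + 5 + 1 + 5 + 5 + 5 + 2 + 2 + 7 + 4 = 44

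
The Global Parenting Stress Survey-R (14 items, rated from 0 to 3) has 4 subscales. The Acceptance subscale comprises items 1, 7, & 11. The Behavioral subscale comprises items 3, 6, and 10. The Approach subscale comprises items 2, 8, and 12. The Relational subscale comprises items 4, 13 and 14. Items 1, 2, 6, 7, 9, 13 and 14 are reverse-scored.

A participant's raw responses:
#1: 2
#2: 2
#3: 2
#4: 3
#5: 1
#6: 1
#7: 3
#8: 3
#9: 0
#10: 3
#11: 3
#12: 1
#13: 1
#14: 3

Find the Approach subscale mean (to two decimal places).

Approach items: 2, 8, 12.
Of these, item 2 is reverse-scored; reversed = (0+3) − raw = 3 − raw.
  item 2: 3 − 2 = 1
  item 8: 3
  item 12: 1
Sum = 1 + 3 + 1 = 5
Mean = 5 / 3 = 1.67

1.67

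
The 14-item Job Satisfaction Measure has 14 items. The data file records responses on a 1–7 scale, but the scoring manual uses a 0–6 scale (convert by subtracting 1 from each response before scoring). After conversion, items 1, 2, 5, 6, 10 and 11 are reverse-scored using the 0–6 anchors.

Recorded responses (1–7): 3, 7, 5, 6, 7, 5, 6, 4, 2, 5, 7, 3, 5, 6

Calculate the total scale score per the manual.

Convert to 0–6: 2, 6, 4, 5, 6, 4, 5, 3, 1, 4, 6, 2, 4, 5
Reverse-coded (reversed = (0+6) − raw = 6 − raw):
  item 1: 6 − 2 = 4
  item 2: 6 − 6 = 0
  item 5: 6 − 6 = 0
  item 6: 6 − 4 = 2
  item 10: 6 − 4 = 2
  item 11: 6 − 6 = 0
Scored: 4, 0, 4, 5, 0, 2, 5, 3, 1, 2, 0, 2, 4, 5
Total = 37

37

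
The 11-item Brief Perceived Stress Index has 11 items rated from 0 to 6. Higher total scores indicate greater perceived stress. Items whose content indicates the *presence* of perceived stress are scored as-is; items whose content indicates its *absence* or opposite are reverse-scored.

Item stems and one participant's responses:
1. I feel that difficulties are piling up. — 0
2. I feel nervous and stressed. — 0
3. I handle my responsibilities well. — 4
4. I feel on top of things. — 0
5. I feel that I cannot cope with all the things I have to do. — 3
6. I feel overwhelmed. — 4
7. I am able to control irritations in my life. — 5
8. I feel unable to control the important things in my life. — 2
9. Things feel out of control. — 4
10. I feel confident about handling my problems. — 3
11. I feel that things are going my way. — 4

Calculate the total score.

27

Items 3, 4, 7, 10, 11 describe the absence/opposite of perceived stress → reverse-score.
reverse-coded value = 6 − response.
  item 1: 0
  item 2: 0
  item 3: 6 − 4 = 2
  item 4: 6 − 0 = 6
  item 5: 3
  item 6: 4
  item 7: 6 − 5 = 1
  item 8: 2
  item 9: 4
  item 10: 6 − 3 = 3
  item 11: 6 − 4 = 2
Total = 0 + 0 + 2 + 6 + 3 + 4 + 1 + 2 + 4 + 3 + 2 = 27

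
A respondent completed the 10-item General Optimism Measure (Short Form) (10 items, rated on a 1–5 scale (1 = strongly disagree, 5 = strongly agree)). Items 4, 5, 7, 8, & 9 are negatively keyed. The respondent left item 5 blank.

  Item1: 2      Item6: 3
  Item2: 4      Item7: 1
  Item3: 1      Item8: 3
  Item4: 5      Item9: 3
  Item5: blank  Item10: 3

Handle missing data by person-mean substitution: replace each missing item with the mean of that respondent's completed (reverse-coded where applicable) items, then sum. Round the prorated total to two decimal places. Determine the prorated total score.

27.78

Reverse-coded (reversed = (1+5) − raw = 6 − raw):
  item 4: 6 − 5 = 1
  item 7: 6 − 1 = 5
  item 8: 6 − 3 = 3
  item 9: 6 − 3 = 3
Completed scored items (9 of 10): 2, 4, 1, 1, 3, 5, 3, 3, 3; sum = 25.
Person mean = 25 / 9 ≈ 2.7778
Prorated total = (25 / 9) × 10 = 27.78 (to 2 dp)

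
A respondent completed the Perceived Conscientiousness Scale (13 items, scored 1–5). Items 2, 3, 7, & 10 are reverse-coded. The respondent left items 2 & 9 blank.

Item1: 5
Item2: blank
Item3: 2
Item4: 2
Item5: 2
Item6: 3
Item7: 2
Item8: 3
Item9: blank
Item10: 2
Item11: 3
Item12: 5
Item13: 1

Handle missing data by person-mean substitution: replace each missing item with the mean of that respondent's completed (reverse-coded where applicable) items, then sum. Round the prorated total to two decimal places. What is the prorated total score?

Reverse-coded (on a 1–5 scale, reversed = 6 − raw):
  item 3: 6 − 2 = 4
  item 7: 6 − 2 = 4
  item 10: 6 − 2 = 4
Completed scored items (11 of 13): 5, 4, 2, 2, 3, 4, 3, 4, 3, 5, 1; sum = 36.
Person mean = 36 / 11 ≈ 3.2727
Prorated total = (36 / 11) × 13 = 42.55 (to 2 dp)

42.55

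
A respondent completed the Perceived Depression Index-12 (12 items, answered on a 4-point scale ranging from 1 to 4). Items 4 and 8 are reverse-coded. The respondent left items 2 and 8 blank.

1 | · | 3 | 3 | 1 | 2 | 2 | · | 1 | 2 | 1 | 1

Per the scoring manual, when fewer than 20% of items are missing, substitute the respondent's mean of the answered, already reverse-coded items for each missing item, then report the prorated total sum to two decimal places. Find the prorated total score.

19.20

Reverse-coded (on a 1–4 scale, reversed = 5 − raw):
  item 4: 5 − 3 = 2
Completed scored items (10 of 12): 1, 3, 2, 1, 2, 2, 1, 2, 1, 1; sum = 16.
Person mean = 16 / 10 ≈ 1.6000
Prorated total = (16 / 10) × 12 = 19.20 (to 2 dp)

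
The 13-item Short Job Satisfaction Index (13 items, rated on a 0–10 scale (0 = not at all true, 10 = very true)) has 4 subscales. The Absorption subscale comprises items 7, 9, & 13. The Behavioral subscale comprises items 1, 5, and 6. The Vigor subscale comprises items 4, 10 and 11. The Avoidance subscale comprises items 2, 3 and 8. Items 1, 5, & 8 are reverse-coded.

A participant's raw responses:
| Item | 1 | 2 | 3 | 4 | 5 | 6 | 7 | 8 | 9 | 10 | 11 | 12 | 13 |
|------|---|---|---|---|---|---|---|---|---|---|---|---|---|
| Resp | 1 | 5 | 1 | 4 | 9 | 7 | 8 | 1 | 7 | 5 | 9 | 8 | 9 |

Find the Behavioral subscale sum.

17

Behavioral items: 1, 5, 6.
Of these, items 1 & 5 are reverse-coded; on a 0–10 scale, reversed = 10 − raw.
  item 1: 10 − 1 = 9
  item 5: 10 − 9 = 1
  item 6: 7
Sum = 9 + 1 + 7 = 17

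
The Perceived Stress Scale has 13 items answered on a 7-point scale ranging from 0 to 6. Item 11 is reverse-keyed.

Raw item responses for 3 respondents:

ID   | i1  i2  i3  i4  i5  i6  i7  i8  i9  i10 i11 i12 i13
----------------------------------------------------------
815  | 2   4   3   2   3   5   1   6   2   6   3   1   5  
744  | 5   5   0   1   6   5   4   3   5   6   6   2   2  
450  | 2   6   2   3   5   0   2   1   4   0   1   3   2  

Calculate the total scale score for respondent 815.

Respondent 815 raw: 2, 4, 3, 2, 3, 5, 1, 6, 2, 6, 3, 1, 5.
Reverse-coded (reversed = (0+6) − raw = 6 − raw):
  item 1: 2
  item 2: 4
  item 3: 3
  item 4: 2
  item 5: 3
  item 6: 5
  item 7: 1
  item 8: 6
  item 9: 2
  item 10: 6
  item 11: 6 − 3 = 3
  item 12: 1
  item 13: 5
Sum = 2 + 4 + 3 + 2 + 3 + 5 + 1 + 6 + 2 + 6 + 3 + 1 + 5 = 43

43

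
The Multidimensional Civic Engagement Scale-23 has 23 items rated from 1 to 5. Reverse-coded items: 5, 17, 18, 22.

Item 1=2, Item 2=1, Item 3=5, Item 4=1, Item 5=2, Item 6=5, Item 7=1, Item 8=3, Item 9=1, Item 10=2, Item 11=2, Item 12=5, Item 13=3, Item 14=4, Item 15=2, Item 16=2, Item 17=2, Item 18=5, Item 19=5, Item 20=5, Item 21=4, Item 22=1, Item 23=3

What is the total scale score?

Reverse-coded items use 6 − raw:
  item 5: 6 − 2 = 4
  item 17: 6 − 2 = 4
  item 18: 6 − 5 = 1
  item 22: 6 − 1 = 5
Scored items: 2, 1, 5, 1, 4, 5, 1, 3, 1, 2, 2, 5, 3, 4, 2, 2, 4, 1, 5, 5, 4, 5, 3
Total = 2 + 1 + 5 + 1 + 4 + 5 + 1 + 3 + 1 + 2 + 2 + 5 + 3 + 4 + 2 + 2 + 4 + 1 + 5 + 5 + 4 + 5 + 3 = 70

70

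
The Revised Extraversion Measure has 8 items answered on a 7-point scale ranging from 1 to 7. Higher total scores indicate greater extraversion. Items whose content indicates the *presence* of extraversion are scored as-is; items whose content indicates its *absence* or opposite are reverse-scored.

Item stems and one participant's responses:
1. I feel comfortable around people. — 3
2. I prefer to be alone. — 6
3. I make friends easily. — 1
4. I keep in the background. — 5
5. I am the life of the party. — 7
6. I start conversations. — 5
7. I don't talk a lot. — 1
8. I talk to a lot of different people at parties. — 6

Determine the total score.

34

Items 2, 4, 7 describe the absence/opposite of extraversion → reverse-score.
reversed = (1+7) − raw = 8 − raw.
  item 1: 3
  item 2: 8 − 6 = 2
  item 3: 1
  item 4: 8 − 5 = 3
  item 5: 7
  item 6: 5
  item 7: 8 − 1 = 7
  item 8: 6
Total = 3 + 2 + 1 + 3 + 7 + 5 + 7 + 6 = 34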